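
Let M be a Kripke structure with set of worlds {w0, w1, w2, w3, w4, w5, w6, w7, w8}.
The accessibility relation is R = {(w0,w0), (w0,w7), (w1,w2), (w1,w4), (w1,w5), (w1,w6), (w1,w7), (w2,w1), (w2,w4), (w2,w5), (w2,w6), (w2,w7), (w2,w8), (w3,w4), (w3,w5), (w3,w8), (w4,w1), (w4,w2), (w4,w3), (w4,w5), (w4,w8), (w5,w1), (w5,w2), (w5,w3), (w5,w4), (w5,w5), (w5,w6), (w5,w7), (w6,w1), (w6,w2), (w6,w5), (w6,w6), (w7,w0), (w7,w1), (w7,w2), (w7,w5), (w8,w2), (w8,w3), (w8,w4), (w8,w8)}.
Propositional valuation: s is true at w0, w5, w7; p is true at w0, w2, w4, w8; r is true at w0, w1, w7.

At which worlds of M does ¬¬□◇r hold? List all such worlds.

Let φ = ¬¬□◇r. Evaluate φ at each world:
  w0 (successors {w0, w7}): φ is true.
  w1 (successors {w2, w4, w5, w6, w7}): φ is true.
  w2 (successors {w1, w4, w5, w6, w7, w8}): φ is false.
  w3 (successors {w4, w5, w8}): φ is false.
  w4 (successors {w1, w2, w3, w5, w8}): φ is false.
  w5 (successors {w1, w2, w3, w4, w5, w6, w7}): φ is false.
  w6 (successors {w1, w2, w5, w6}): φ is true.
  w7 (successors {w0, w1, w2, w5}): φ is true.
  w8 (successors {w2, w3, w4, w8}): φ is false.
For instance, at w4:
  At w4: ¬□◇r is true, so ¬¬□◇r is false.
    At w4: □◇r is false, so ¬□◇r is true.
      At w4: □◇r requires ◇r at every successor {w1, w2, w3, w5, w8}.
        ◇r fails at w3, so □◇r is false at w4.
Satisfying worlds: {w0, w1, w6, w7}

w0, w1, w6, w7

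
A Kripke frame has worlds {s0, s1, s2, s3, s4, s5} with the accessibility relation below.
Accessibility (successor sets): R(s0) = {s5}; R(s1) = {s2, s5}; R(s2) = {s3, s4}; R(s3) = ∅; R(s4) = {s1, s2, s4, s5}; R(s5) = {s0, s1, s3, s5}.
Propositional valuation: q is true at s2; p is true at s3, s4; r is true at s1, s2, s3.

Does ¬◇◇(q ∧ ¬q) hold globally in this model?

Yes

Let φ = ¬◇◇(q ∧ ¬q). Evaluate φ at each world:
  s0 (successors {s5}): φ is true.
  s1 (successors {s2, s5}): φ is true.
  s2 (successors {s3, s4}): φ is true.
  s3 (successors ∅): φ is true.
  s4 (successors {s1, s2, s4, s5}): φ is true.
  s5 (successors {s0, s1, s3, s5}): φ is true.
For instance, at s2:
  At s2: ◇◇(q ∧ ¬q) is false, so ¬◇◇(q ∧ ¬q) is true.
    At s2: ◇◇(q ∧ ¬q) requires ◇(q ∧ ¬q) at some successor in {s3, s4}.
      At s3: ◇(q ∧ ¬q) is false.
      At s4: ◇(q ∧ ¬q) is false.
    So ◇◇(q ∧ ¬q) is false at s2.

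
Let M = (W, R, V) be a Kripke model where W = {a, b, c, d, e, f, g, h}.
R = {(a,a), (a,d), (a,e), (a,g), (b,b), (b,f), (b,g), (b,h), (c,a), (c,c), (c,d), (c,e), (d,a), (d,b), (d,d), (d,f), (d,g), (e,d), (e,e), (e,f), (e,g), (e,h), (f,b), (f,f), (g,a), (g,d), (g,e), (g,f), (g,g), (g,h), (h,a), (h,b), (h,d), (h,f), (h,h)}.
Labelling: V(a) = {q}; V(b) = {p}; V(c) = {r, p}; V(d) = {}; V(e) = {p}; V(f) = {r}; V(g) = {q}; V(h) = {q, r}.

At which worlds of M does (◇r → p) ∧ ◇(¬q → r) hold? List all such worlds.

Let φ = (◇r → p) ∧ ◇(¬q → r). Evaluate φ at each world:
  a (successors {a, d, e, g}): φ is true.
  b (successors {b, f, g, h}): φ is true.
  c (successors {a, c, d, e}): φ is true.
  d (successors {a, b, d, f, g}): φ is false.
  e (successors {d, e, f, g, h}): φ is true.
  f (successors {b, f}): φ is false.
  g (successors {a, d, e, f, g, h}): φ is false.
  h (successors {a, b, d, f, h}): φ is false.
For instance, at e:
  At e: ◇r → p is true, ◇(¬q → r) is true, so (◇r → p) ∧ ◇(¬q → r) is true.
    At e: ◇r is true, p is true, so ◇r → p is true.
      At e: ◇r requires r at some successor in {d, e, f, g, h}.
        r holds at f, so ◇r is true at e.
    At e: ◇(¬q → r) requires ¬q → r at some successor in {d, e, f, g, h}.
      ¬q → r holds at f, so ◇(¬q → r) is true at e.
Satisfying worlds: {a, b, c, e}

a, b, c, e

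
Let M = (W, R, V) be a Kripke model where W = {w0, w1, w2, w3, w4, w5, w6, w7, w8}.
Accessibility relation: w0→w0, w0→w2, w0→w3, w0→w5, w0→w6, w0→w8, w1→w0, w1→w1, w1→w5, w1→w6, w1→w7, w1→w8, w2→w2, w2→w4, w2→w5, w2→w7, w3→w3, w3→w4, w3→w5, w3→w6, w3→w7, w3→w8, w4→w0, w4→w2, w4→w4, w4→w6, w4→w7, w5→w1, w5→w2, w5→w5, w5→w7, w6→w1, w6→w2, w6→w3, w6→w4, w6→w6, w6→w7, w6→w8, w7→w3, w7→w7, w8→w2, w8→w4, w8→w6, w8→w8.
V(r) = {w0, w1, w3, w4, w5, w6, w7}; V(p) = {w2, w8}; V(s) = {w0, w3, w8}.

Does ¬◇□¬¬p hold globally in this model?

Yes

Let φ = ¬◇□¬¬p. Evaluate φ at each world:
  w0 (successors {w0, w2, w3, w5, w6, w8}): φ is true.
  w1 (successors {w0, w1, w5, w6, w7, w8}): φ is true.
  w2 (successors {w2, w4, w5, w7}): φ is true.
  w3 (successors {w3, w4, w5, w6, w7, w8}): φ is true.
  w4 (successors {w0, w2, w4, w6, w7}): φ is true.
  w5 (successors {w1, w2, w5, w7}): φ is true.
  w6 (successors {w1, w2, w3, w4, w6, w7, w8}): φ is true.
  w7 (successors {w3, w7}): φ is true.
  w8 (successors {w2, w4, w6, w8}): φ is true.
For instance, at w4:
  At w4: ◇□¬¬p is false, so ¬◇□¬¬p is true.
    At w4: ◇□¬¬p requires □¬¬p at some successor in {w0, w2, w4, w6, w7}.
      At w0: □¬¬p is false.
      At w2: □¬¬p is false.
      At w4: □¬¬p is false.
      At w6: □¬¬p is false.
      At w7: □¬¬p is false.
    So ◇□¬¬p is false at w4.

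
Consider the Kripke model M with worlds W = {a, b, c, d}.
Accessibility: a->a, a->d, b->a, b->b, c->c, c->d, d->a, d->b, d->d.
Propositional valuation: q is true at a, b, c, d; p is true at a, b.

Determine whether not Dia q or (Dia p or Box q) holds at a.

At a: not Dia q is false, Dia p or Box q is true, so not Dia q or (Dia p or Box q) is true.
  At a: Dia q is true, so not Dia q is false.
    At a: Dia q requires q at some successor in {a, d}.
      q holds at a, so Dia q is true at a.
  At a: Dia p is true, Box q is true, so Dia p or Box q is true.
    At a: Dia p requires p at some successor in {a, d}.
      p holds at a, so Dia p is true at a.
    At a: Box q requires q at every successor {a, d}.
      At a: q is true.
      At d: q is true.
    So Box q is true at a.

Yes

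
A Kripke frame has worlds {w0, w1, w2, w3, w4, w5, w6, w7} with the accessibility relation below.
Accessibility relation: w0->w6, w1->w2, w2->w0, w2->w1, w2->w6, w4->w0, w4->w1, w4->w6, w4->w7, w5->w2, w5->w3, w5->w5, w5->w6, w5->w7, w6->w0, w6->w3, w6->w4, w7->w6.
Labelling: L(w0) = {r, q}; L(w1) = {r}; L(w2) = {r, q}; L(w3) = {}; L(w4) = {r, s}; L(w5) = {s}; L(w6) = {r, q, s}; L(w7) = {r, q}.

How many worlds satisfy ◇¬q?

4

Let φ = ◇¬q. Evaluate φ at each world:
  w0 (successors {w6}): φ is false.
  w1 (successors {w2}): φ is false.
  w2 (successors {w0, w1, w6}): φ is true.
  w3 (successors ∅): φ is false.
  w4 (successors {w0, w1, w6, w7}): φ is true.
  w5 (successors {w2, w3, w5, w6, w7}): φ is true.
  w6 (successors {w0, w3, w4}): φ is true.
  w7 (successors {w6}): φ is false.
For instance, at w1:
  At w1: ◇¬q requires ¬q at some successor in {w2}.
    At w2: ¬q is false.
  So ◇¬q is false at w1.
Satisfying worlds: {w2, w4, w5, w6}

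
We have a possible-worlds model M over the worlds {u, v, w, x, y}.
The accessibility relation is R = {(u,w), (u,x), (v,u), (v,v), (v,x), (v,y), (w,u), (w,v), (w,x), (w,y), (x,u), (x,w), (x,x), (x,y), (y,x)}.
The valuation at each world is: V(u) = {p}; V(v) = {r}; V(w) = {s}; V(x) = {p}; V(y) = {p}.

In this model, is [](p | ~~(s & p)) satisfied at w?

At w: [](p | ~~(s & p)) requires p | ~~(s & p) at every successor {u, v, x, y}.
  p | ~~(s & p) fails at v, so [](p | ~~(s & p)) is false at w.

No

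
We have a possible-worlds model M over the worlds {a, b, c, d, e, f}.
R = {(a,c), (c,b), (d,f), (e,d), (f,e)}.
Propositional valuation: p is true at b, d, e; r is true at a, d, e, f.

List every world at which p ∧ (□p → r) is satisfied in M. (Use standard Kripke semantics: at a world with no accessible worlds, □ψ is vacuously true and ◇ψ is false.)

Recall that □ψ holds at a world iff ψ holds at every accessible world, and ◇ψ holds iff ψ holds at some accessible world.
Let φ = p ∧ (□p → r). Evaluate φ at each world:
  a (successors {c}): φ is false.
  b (successors ∅): φ is false.
  c (successors {b}): φ is false.
  d (successors {f}): φ is true.
  e (successors {d}): φ is true.
  f (successors {e}): φ is false.
For instance, at a:
  At a: p is false, □p → r is true, so p ∧ (□p → r) is false.
    At a: □p is false, r is true, so □p → r is true.
      At a: □p requires p at every successor {c}.
        p fails at c, so □p is false at a.
Satisfying worlds: {d, e}

d, e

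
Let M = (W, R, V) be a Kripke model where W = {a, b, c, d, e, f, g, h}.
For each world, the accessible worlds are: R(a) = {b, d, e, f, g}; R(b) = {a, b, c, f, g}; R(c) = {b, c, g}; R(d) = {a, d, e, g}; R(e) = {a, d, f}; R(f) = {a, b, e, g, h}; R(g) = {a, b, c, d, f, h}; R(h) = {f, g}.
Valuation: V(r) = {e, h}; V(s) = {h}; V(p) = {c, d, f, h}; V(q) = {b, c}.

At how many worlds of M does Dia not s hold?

8

Let φ = Dia not s. Evaluate φ at each world:
  a (successors {b, d, e, f, g}): φ is true.
  b (successors {a, b, c, f, g}): φ is true.
  c (successors {b, c, g}): φ is true.
  d (successors {a, d, e, g}): φ is true.
  e (successors {a, d, f}): φ is true.
  f (successors {a, b, e, g, h}): φ is true.
  g (successors {a, b, c, d, f, h}): φ is true.
  h (successors {f, g}): φ is true.
For instance, at f:
  At f: Dia not s requires not s at some successor in {a, b, e, g, h}.
    not s holds at a, so Dia not s is true at f.
Satisfying worlds: {a, b, c, d, e, f, g, h}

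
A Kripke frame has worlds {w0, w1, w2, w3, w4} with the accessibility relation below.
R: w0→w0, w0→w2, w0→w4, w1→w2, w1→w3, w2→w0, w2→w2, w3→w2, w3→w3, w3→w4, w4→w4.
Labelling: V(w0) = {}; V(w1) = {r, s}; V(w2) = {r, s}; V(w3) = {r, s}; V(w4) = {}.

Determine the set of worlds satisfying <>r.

w0, w1, w2, w3

Recall that <>ψ holds at a world iff ψ holds at some accessible world.
Let φ = <>r. Evaluate φ at each world:
  w0 (successors {w0, w2, w4}): φ is true.
  w1 (successors {w2, w3}): φ is true.
  w2 (successors {w0, w2}): φ is true.
  w3 (successors {w2, w3, w4}): φ is true.
  w4 (successors {w4}): φ is false.
For instance, at w2:
  At w2: <>r requires r at some successor in {w0, w2}.
    r holds at w2, so <>r is true at w2.
Satisfying worlds: {w0, w1, w2, w3}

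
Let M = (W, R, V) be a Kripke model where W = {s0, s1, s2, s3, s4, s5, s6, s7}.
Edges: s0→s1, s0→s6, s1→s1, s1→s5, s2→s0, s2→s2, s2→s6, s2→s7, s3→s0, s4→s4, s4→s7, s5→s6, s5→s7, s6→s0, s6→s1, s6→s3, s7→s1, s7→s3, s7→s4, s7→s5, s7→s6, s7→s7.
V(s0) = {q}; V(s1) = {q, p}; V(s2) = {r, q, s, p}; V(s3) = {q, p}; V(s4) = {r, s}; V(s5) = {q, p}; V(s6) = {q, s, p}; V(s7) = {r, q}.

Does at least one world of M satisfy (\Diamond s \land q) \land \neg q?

No

Let φ = (\Diamond s \land q) \land \neg q. Evaluate φ at each world:
  s0 (successors {s1, s6}): φ is false.
  s1 (successors {s1, s5}): φ is false.
  s2 (successors {s0, s2, s6, s7}): φ is false.
  s3 (successors {s0}): φ is false.
  s4 (successors {s4, s7}): φ is false.
  s5 (successors {s6, s7}): φ is false.
  s6 (successors {s0, s1, s3}): φ is false.
  s7 (successors {s1, s3, s4, s5, s6, s7}): φ is false.
For instance, at s5:
  At s5: \Diamond s \land q is true, \neg q is false, so (\Diamond s \land q) \land \neg q is false.
    At s5: \Diamond s is true, q is true, so \Diamond s \land q is true.
      At s5: \Diamond s requires s at some successor in {s6, s7}.
        s holds at s6, so \Diamond s is true at s5.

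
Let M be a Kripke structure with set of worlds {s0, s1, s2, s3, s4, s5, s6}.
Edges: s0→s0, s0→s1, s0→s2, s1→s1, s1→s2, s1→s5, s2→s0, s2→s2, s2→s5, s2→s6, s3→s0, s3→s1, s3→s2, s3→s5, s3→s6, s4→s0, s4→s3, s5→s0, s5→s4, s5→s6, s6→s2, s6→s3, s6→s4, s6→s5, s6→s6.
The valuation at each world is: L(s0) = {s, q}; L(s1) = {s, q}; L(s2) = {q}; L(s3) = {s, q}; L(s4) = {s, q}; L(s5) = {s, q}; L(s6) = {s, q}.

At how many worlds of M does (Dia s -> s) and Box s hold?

Let φ = (Dia s -> s) and Box s. Evaluate φ at each world:
  s0 (successors {s0, s1, s2}): φ is false.
  s1 (successors {s1, s2, s5}): φ is false.
  s2 (successors {s0, s2, s5, s6}): φ is false.
  s3 (successors {s0, s1, s2, s5, s6}): φ is false.
  s4 (successors {s0, s3}): φ is true.
  s5 (successors {s0, s4, s6}): φ is true.
  s6 (successors {s2, s3, s4, s5, s6}): φ is false.
For instance, at s5:
  At s5: Dia s -> s is true, Box s is true, so (Dia s -> s) and Box s is true.
    At s5: Dia s is true, s is true, so Dia s -> s is true.
      At s5: Dia s requires s at some successor in {s0, s4, s6}.
        s holds at s0, so Dia s is true at s5.
    At s5: Box s requires s at every successor {s0, s4, s6}.
      At s0: s is true.
      At s4: s is true.
      At s6: s is true.
    So Box s is true at s5.
Satisfying worlds: {s4, s5}

2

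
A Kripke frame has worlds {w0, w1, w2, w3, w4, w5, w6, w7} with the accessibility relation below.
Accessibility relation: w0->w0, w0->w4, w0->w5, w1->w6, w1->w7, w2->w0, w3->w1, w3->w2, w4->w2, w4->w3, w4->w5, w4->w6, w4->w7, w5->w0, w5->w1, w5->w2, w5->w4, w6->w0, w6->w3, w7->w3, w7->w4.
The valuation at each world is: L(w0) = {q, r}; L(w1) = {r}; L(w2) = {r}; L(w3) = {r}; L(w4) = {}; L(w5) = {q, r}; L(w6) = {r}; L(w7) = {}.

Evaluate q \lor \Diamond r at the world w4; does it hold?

Yes

At w4: q is false, \Diamond r is true, so q \lor \Diamond r is true.
  At w4: \Diamond r requires r at some successor in {w2, w3, w5, w6, w7}.
    r holds at w2, so \Diamond r is true at w4.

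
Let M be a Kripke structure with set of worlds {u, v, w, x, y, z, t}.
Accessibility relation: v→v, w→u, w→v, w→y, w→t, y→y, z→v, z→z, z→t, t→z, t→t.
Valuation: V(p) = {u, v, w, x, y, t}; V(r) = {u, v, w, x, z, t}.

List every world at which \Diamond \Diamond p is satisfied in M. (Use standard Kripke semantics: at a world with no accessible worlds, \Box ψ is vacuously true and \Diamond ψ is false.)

v, w, y, z, t

Let φ = \Diamond \Diamond p. Evaluate φ at each world:
  u (successors ∅): φ is false.
  v (successors {v}): φ is true.
  w (successors {u, v, y, t}): φ is true.
  x (successors ∅): φ is false.
  y (successors {y}): φ is true.
  z (successors {v, z, t}): φ is true.
  t (successors {z, t}): φ is true.
For instance, at t:
  At t: \Diamond \Diamond p requires \Diamond p at some successor in {z, t}.
    \Diamond p holds at z, so \Diamond \Diamond p is true at t.
      At z: \Diamond p requires p at some successor in {v, z, t}.
        p holds at v, so \Diamond p is true at z.
Satisfying worlds: {v, w, y, z, t}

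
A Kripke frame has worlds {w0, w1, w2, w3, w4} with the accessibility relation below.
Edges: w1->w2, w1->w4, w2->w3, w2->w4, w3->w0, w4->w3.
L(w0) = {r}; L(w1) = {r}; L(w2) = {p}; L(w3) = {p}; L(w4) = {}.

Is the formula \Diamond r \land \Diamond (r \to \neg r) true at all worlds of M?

No

Let φ = \Diamond r \land \Diamond (r \to \neg r). Evaluate φ at each world:
  w0 (successors ∅): φ is false.
  w1 (successors {w2, w4}): φ is false.
  w2 (successors {w3, w4}): φ is false.
  w3 (successors {w0}): φ is false.
  w4 (successors {w3}): φ is false.
Detail at w0 (counterexample):
  At w0: \Diamond r is false, \Diamond (r \to \neg r) is false, so \Diamond r \land \Diamond (r \to \neg r) is false.
    At w0: no accessible worlds, so \Diamond r is false.
    At w0: no accessible worlds, so \Diamond (r \to \neg r) is false.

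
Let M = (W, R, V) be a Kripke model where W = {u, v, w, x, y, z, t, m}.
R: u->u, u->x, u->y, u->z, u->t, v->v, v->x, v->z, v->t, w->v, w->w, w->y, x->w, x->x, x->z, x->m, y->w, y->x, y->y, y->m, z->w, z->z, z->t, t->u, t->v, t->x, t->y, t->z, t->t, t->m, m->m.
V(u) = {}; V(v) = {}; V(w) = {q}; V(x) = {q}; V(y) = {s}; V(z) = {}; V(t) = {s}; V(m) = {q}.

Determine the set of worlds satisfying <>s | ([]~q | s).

Let φ = <>s | ([]~q | s). Evaluate φ at each world:
  u (successors {u, x, y, z, t}): φ is true.
  v (successors {v, x, z, t}): φ is true.
  w (successors {v, w, y}): φ is true.
  x (successors {w, x, z, m}): φ is false.
  y (successors {w, x, y, m}): φ is true.
  z (successors {w, z, t}): φ is true.
  t (successors {u, v, x, y, z, t, m}): φ is true.
  m (successors {m}): φ is false.
For instance, at w:
  At w: <>s is true, []~q | s is false, so <>s | ([]~q | s) is true.
    At w: <>s requires s at some successor in {v, w, y}.
      s holds at y, so <>s is true at w.
    At w: []~q is false, s is false, so []~q | s is false.
      At w: []~q requires ~q at every successor {v, w, y}.
        ~q fails at w, so []~q is false at w.
Satisfying worlds: {u, v, w, y, z, t}

u, v, w, y, z, t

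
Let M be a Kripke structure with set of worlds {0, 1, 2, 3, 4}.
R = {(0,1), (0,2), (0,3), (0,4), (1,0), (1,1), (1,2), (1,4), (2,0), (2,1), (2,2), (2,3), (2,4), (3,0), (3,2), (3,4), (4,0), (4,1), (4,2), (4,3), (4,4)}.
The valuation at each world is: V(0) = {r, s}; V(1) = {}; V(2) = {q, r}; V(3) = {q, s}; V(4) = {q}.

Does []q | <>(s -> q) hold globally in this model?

Yes

Recall that []ψ holds at a world iff ψ holds at every accessible world, and <>ψ holds iff ψ holds at some accessible world.
Let φ = []q | <>(s -> q). Evaluate φ at each world:
  0 (successors {1, 2, 3, 4}): φ is true.
  1 (successors {0, 1, 2, 4}): φ is true.
  2 (successors {0, 1, 2, 3, 4}): φ is true.
  3 (successors {0, 2, 4}): φ is true.
  4 (successors {0, 1, 2, 3, 4}): φ is true.
For instance, at 2:
  At 2: []q is false, <>(s -> q) is true, so []q | <>(s -> q) is true.
    At 2: []q requires q at every successor {0, 1, 2, 3, 4}.
      q fails at 0, so []q is false at 2.
    At 2: <>(s -> q) requires s -> q at some successor in {0, 1, 2, 3, 4}.
      s -> q holds at 1, so <>(s -> q) is true at 2.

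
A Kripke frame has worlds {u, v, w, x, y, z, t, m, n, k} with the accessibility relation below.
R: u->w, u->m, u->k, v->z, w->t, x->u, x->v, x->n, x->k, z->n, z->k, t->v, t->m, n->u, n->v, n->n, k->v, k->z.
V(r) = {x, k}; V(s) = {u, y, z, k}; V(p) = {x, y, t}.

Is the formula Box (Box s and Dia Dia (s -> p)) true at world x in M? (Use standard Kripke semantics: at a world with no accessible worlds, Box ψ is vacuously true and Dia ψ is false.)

Recall that Box ψ holds at a world iff ψ holds at every accessible world, and Dia ψ holds iff ψ holds at some accessible world.
At x: Box (Box s and Dia Dia (s -> p)) requires Box s and Dia Dia (s -> p) at every successor {u, v, n, k}.
  Box s and Dia Dia (s -> p) fails at u, so Box (Box s and Dia Dia (s -> p)) is false at x.
    At u: Box s is false, Dia Dia (s -> p) is true, so Box s and Dia Dia (s -> p) is false.
      At u: Box s requires s at every successor {w, m, k}.
        s fails at w, so Box s is false at u.
      At u: Dia Dia (s -> p) requires Dia (s -> p) at some successor in {w, m, k}.
        Dia (s -> p) holds at w, so Dia Dia (s -> p) is true at u.

No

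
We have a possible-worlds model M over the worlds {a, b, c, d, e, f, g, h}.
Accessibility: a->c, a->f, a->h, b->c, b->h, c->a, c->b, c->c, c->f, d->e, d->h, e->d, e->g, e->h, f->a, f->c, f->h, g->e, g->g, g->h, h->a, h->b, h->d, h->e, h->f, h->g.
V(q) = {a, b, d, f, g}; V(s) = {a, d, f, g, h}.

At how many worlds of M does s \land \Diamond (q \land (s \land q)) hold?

Let φ = s \land \Diamond (q \land (s \land q)). Evaluate φ at each world:
  a (successors {c, f, h}): φ is true.
  b (successors {c, h}): φ is false.
  c (successors {a, b, c, f}): φ is false.
  d (successors {e, h}): φ is false.
  e (successors {d, g, h}): φ is false.
  f (successors {a, c, h}): φ is true.
  g (successors {e, g, h}): φ is true.
  h (successors {a, b, d, e, f, g}): φ is true.
For instance, at a:
  At a: s is true, \Diamond (q \land (s \land q)) is true, so s \land \Diamond (q \land (s \land q)) is true.
    At a: \Diamond (q \land (s \land q)) requires q \land (s \land q) at some successor in {c, f, h}.
      q \land (s \land q) holds at f, so \Diamond (q \land (s \land q)) is true at a.
Satisfying worlds: {a, f, g, h}

4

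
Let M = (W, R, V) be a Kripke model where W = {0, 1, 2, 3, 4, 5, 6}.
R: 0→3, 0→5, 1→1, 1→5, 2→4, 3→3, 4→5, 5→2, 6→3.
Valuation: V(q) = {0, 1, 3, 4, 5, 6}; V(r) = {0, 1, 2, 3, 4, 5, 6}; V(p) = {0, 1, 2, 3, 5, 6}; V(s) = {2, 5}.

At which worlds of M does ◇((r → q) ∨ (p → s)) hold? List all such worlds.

Let φ = ◇((r → q) ∨ (p → s)). Evaluate φ at each world:
  0 (successors {3, 5}): φ is true.
  1 (successors {1, 5}): φ is true.
  2 (successors {4}): φ is true.
  3 (successors {3}): φ is true.
  4 (successors {5}): φ is true.
  5 (successors {2}): φ is true.
  6 (successors {3}): φ is true.
For instance, at 1:
  At 1: ◇((r → q) ∨ (p → s)) requires (r → q) ∨ (p → s) at some successor in {1, 5}.
    (r → q) ∨ (p → s) holds at 1, so ◇((r → q) ∨ (p → s)) is true at 1.
Satisfying worlds: {0, 1, 2, 3, 4, 5, 6}

0, 1, 2, 3, 4, 5, 6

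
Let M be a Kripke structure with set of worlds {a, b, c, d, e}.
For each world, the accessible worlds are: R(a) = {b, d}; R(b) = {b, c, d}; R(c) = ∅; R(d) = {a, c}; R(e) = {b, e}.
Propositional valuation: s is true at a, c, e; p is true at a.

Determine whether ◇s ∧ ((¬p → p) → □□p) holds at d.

Yes

At d: ◇s is true, (¬p → p) → □□p is true, so ◇s ∧ ((¬p → p) → □□p) is true.
  At d: ◇s requires s at some successor in {a, c}.
    s holds at a, so ◇s is true at d.
  At d: ¬p → p is false, □□p is false, so (¬p → p) → □□p is true.
    At d: □□p requires □p at every successor {a, c}.
      □p fails at a, so □□p is false at d.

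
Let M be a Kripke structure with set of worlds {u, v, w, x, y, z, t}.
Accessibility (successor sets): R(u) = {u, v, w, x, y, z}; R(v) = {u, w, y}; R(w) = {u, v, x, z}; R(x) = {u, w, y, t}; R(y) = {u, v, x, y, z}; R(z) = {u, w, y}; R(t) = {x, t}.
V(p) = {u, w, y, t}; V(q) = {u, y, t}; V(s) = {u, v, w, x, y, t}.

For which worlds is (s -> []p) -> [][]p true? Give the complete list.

u, w, y, t

Let φ = (s -> []p) -> [][]p. Evaluate φ at each world:
  u (successors {u, v, w, x, y, z}): φ is true.
  v (successors {u, w, y}): φ is false.
  w (successors {u, v, x, z}): φ is true.
  x (successors {u, w, y, t}): φ is false.
  y (successors {u, v, x, y, z}): φ is true.
  z (successors {u, w, y}): φ is false.
  t (successors {x, t}): φ is true.
For instance, at v:
  At v: s -> []p is true, [][]p is false, so (s -> []p) -> [][]p is false.
    At v: s is true, []p is true, so s -> []p is true.
      At v: []p requires p at every successor {u, w, y}.
        At u: p is true.
        At w: p is true.
        At y: p is true.
      So []p is true at v.
    At v: [][]p requires []p at every successor {u, w, y}.
      []p fails at u, so [][]p is false at v.
Satisfying worlds: {u, w, y, t}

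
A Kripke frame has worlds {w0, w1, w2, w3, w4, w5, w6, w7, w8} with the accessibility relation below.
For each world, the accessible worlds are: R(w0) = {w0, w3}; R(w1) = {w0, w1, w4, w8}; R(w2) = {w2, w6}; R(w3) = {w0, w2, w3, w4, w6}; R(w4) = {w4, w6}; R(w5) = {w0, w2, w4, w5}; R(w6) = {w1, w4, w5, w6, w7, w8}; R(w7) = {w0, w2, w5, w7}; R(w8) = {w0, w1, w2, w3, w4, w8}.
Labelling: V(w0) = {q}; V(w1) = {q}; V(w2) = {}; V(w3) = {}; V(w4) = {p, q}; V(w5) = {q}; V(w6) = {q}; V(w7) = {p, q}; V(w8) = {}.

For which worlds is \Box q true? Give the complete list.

w4

Recall that \Box ψ holds at a world iff ψ holds at every accessible world, and \Diamond ψ holds iff ψ holds at some accessible world.
Let φ = \Box q. Evaluate φ at each world:
  w0 (successors {w0, w3}): φ is false.
  w1 (successors {w0, w1, w4, w8}): φ is false.
  w2 (successors {w2, w6}): φ is false.
  w3 (successors {w0, w2, w3, w4, w6}): φ is false.
  w4 (successors {w4, w6}): φ is true.
  w5 (successors {w0, w2, w4, w5}): φ is false.
  w6 (successors {w1, w4, w5, w6, w7, w8}): φ is false.
  w7 (successors {w0, w2, w5, w7}): φ is false.
  w8 (successors {w0, w1, w2, w3, w4, w8}): φ is false.
For instance, at w6:
  At w6: \Box q requires q at every successor {w1, w4, w5, w6, w7, w8}.
    q fails at w8, so \Box q is false at w6.
Satisfying worlds: {w4}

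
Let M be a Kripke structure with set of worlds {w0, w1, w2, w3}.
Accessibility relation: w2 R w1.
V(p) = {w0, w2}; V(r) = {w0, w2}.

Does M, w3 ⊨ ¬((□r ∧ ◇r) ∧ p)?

Yes

Recall that □ψ holds at a world iff ψ holds at every accessible world, and ◇ψ holds iff ψ holds at some accessible world.
At w3: (□r ∧ ◇r) ∧ p is false, so ¬((□r ∧ ◇r) ∧ p) is true.
  At w3: □r ∧ ◇r is false, p is false, so (□r ∧ ◇r) ∧ p is false.
    At w3: □r is true, ◇r is false, so □r ∧ ◇r is false.
      At w3: no accessible worlds, so □r holds vacuously.
      At w3: no accessible worlds, so ◇r is false.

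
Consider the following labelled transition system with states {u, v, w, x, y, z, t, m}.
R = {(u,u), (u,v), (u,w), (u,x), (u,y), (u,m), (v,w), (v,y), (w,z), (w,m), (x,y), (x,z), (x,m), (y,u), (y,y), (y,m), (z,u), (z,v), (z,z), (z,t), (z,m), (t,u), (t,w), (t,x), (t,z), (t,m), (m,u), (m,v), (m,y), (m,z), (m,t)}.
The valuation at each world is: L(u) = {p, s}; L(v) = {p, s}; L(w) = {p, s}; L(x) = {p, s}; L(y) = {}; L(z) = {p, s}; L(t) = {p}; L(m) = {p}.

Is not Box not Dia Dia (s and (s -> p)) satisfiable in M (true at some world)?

Yes

Let φ = not Box not Dia Dia (s and (s -> p)). Evaluate φ at each world:
  u (successors {u, v, w, x, y, m}): φ is true.
  v (successors {w, y}): φ is true.
  w (successors {z, m}): φ is true.
  x (successors {y, z, m}): φ is true.
  y (successors {u, y, m}): φ is true.
  z (successors {u, v, z, t, m}): φ is true.
  t (successors {u, w, x, z, m}): φ is true.
  m (successors {u, v, y, z, t}): φ is true.
Detail at u (witness):
  At u: Box not Dia Dia (s and (s -> p)) is false, so not Box not Dia Dia (s and (s -> p)) is true.
    At u: Box not Dia Dia (s and (s -> p)) requires not Dia Dia (s and (s -> p)) at every successor {u, v, w, x, y, m}.
      not Dia Dia (s and (s -> p)) fails at u, so Box not Dia Dia (s and (s -> p)) is false at u.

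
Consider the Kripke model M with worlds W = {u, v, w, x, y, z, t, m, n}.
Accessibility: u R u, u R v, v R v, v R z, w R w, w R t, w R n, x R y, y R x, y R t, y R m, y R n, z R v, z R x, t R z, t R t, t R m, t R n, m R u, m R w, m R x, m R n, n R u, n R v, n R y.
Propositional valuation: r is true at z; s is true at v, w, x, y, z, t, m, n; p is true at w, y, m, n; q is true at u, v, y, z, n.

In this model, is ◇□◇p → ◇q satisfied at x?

Yes

At x: ◇□◇p is true, ◇q is true, so ◇□◇p → ◇q is true.
  At x: ◇□◇p requires □◇p at some successor in {y}.
    □◇p holds at y, so ◇□◇p is true at x.
      At y: □◇p requires ◇p at every successor {x, t, m, n}.
        At x: ◇p is true.
        At t: ◇p is true.
        At m: ◇p is true.
        At n: ◇p is true.
      So □◇p is true at y.
  At x: ◇q requires q at some successor in {y}.
    q holds at y, so ◇q is true at x.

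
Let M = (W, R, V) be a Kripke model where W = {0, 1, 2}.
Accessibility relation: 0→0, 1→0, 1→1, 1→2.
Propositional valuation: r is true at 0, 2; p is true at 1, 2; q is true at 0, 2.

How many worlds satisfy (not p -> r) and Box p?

1

Let φ = (not p -> r) and Box p. Evaluate φ at each world:
  0 (successors {0}): φ is false.
  1 (successors {0, 1, 2}): φ is false.
  2 (successors ∅): φ is true.
For instance, at 1:
  At 1: not p -> r is true, Box p is false, so (not p -> r) and Box p is false.
    At 1: Box p requires p at every successor {0, 1, 2}.
      p fails at 0, so Box p is false at 1.
Satisfying worlds: {2}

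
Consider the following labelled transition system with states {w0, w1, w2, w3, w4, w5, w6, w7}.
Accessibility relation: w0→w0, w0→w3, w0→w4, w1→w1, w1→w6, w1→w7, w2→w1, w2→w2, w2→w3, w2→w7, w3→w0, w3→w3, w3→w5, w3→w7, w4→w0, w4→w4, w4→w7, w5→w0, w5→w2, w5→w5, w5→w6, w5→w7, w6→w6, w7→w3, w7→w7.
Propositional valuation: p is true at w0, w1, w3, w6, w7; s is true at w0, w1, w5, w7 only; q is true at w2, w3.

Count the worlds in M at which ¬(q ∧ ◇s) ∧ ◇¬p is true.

Let φ = ¬(q ∧ ◇s) ∧ ◇¬p. Evaluate φ at each world:
  w0 (successors {w0, w3, w4}): φ is true.
  w1 (successors {w1, w6, w7}): φ is false.
  w2 (successors {w1, w2, w3, w7}): φ is false.
  w3 (successors {w0, w3, w5, w7}): φ is false.
  w4 (successors {w0, w4, w7}): φ is true.
  w5 (successors {w0, w2, w5, w6, w7}): φ is true.
  w6 (successors {w6}): φ is false.
  w7 (successors {w3, w7}): φ is false.
For instance, at w4:
  At w4: ¬(q ∧ ◇s) is true, ◇¬p is true, so ¬(q ∧ ◇s) ∧ ◇¬p is true.
    At w4: q ∧ ◇s is false, so ¬(q ∧ ◇s) is true.
      At w4: q is false, ◇s is true, so q ∧ ◇s is false.
    At w4: ◇¬p requires ¬p at some successor in {w0, w4, w7}.
      ¬p holds at w4, so ◇¬p is true at w4.
Satisfying worlds: {w0, w4, w5}

3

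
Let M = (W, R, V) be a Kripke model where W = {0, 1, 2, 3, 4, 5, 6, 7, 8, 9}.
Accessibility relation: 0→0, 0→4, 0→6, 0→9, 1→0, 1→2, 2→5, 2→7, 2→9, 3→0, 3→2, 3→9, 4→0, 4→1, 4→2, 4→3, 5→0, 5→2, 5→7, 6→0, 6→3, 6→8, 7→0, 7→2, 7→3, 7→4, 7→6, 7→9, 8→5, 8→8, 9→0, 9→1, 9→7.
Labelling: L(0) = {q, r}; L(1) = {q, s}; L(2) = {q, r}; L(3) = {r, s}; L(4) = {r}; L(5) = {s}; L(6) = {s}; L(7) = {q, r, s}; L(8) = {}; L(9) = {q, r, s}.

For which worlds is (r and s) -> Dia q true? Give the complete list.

Let φ = (r and s) -> Dia q. Evaluate φ at each world:
  0 (successors {0, 4, 6, 9}): φ is true.
  1 (successors {0, 2}): φ is true.
  2 (successors {5, 7, 9}): φ is true.
  3 (successors {0, 2, 9}): φ is true.
  4 (successors {0, 1, 2, 3}): φ is true.
  5 (successors {0, 2, 7}): φ is true.
  6 (successors {0, 3, 8}): φ is true.
  7 (successors {0, 2, 3, 4, 6, 9}): φ is true.
  8 (successors {5, 8}): φ is true.
  9 (successors {0, 1, 7}): φ is true.
For instance, at 8:
  At 8: r and s is false, Dia q is false, so (r and s) -> Dia q is true.
    At 8: Dia q requires q at some successor in {5, 8}.
      At 5: q is false.
      At 8: q is false.
    So Dia q is false at 8.
Satisfying worlds: {0, 1, 2, 3, 4, 5, 6, 7, 8, 9}

0, 1, 2, 3, 4, 5, 6, 7, 8, 9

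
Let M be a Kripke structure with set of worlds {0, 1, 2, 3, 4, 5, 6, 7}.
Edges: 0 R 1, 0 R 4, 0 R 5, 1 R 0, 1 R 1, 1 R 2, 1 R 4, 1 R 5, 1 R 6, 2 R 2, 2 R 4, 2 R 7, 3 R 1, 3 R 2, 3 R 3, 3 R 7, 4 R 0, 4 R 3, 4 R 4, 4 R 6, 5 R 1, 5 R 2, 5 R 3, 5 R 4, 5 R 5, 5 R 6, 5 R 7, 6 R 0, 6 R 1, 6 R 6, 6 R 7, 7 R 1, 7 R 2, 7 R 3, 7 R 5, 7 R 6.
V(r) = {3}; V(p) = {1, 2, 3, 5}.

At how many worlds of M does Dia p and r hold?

Recall that Dia ψ holds at a world iff ψ holds at some accessible world.
Let φ = Dia p and r. Evaluate φ at each world:
  0 (successors {1, 4, 5}): φ is false.
  1 (successors {0, 1, 2, 4, 5, 6}): φ is false.
  2 (successors {2, 4, 7}): φ is false.
  3 (successors {1, 2, 3, 7}): φ is true.
  4 (successors {0, 3, 4, 6}): φ is false.
  5 (successors {1, 2, 3, 4, 5, 6, 7}): φ is false.
  6 (successors {0, 1, 6, 7}): φ is false.
  7 (successors {1, 2, 3, 5, 6}): φ is false.
For instance, at 6:
  At 6: Dia p is true, r is false, so Dia p and r is false.
    At 6: Dia p requires p at some successor in {0, 1, 6, 7}.
      p holds at 1, so Dia p is true at 6.
Satisfying worlds: {3}

1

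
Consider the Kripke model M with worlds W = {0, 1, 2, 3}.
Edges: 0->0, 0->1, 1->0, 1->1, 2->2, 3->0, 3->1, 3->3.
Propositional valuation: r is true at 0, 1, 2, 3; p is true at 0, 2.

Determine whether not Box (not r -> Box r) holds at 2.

At 2: Box (not r -> Box r) is true, so not Box (not r -> Box r) is false.
  At 2: Box (not r -> Box r) requires not r -> Box r at every successor {2}.
      At 2: not r is false, Box r is true, so not r -> Box r is true.
  So Box (not r -> Box r) is true at 2.

No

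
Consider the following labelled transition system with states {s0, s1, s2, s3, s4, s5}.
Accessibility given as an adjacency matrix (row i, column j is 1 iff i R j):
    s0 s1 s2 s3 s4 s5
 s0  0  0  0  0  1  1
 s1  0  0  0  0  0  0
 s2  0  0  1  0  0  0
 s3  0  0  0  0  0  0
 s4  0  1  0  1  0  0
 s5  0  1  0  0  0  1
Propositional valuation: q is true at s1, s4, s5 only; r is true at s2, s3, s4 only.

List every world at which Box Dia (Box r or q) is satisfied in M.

s0, s1, s2, s3

Let φ = Box Dia (Box r or q). Evaluate φ at each world:
  s0 (successors {s4, s5}): φ is true.
  s1 (successors ∅): φ is true.
  s2 (successors {s2}): φ is true.
  s3 (successors ∅): φ is true.
  s4 (successors {s1, s3}): φ is false.
  s5 (successors {s1, s5}): φ is false.
For instance, at s5:
  At s5: Box Dia (Box r or q) requires Dia (Box r or q) at every successor {s1, s5}.
    Dia (Box r or q) fails at s1, so Box Dia (Box r or q) is false at s5.
      At s1: no accessible worlds, so Dia (Box r or q) is false.
Satisfying worlds: {s0, s1, s2, s3}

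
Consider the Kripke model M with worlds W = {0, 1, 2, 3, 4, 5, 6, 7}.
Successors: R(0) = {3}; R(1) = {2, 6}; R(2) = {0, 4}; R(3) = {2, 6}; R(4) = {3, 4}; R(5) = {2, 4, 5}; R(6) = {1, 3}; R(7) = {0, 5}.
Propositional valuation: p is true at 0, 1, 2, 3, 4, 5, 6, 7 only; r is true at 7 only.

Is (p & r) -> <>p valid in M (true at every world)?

Yes

Recall that <>ψ holds at a world iff ψ holds at some accessible world.
Let φ = (p & r) -> <>p. Evaluate φ at each world:
  0 (successors {3}): φ is true.
  1 (successors {2, 6}): φ is true.
  2 (successors {0, 4}): φ is true.
  3 (successors {2, 6}): φ is true.
  4 (successors {3, 4}): φ is true.
  5 (successors {2, 4, 5}): φ is true.
  6 (successors {1, 3}): φ is true.
  7 (successors {0, 5}): φ is true.
For instance, at 7:
  At 7: p & r is true, <>p is true, so (p & r) -> <>p is true.
    At 7: <>p requires p at some successor in {0, 5}.
      p holds at 0, so <>p is true at 7.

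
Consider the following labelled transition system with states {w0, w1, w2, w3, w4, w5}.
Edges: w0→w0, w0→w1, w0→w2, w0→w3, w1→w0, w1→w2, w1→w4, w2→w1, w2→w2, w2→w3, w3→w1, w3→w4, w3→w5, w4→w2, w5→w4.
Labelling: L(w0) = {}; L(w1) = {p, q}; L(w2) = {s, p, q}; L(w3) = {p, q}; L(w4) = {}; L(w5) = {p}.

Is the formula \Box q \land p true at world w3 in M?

At w3: \Box q is false, p is true, so \Box q \land p is false.
  At w3: \Box q requires q at every successor {w1, w4, w5}.
    q fails at w4, so \Box q is false at w3.

No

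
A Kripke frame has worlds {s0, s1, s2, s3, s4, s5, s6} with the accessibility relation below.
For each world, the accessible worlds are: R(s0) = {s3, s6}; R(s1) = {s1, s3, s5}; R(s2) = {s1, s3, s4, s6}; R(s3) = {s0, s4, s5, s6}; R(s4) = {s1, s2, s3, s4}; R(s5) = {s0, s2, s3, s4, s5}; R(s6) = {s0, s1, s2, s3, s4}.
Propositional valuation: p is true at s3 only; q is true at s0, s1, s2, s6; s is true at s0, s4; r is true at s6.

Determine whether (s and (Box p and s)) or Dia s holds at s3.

Yes

Recall that Box ψ holds at a world iff ψ holds at every accessible world, and Dia ψ holds iff ψ holds at some accessible world.
At s3: s and (Box p and s) is false, Dia s is true, so (s and (Box p and s)) or Dia s is true.
  At s3: s is false, Box p and s is false, so s and (Box p and s) is false.
    At s3: Box p is false, s is false, so Box p and s is false.
      At s3: Box p requires p at every successor {s0, s4, s5, s6}.
        p fails at s0, so Box p is false at s3.
  At s3: Dia s requires s at some successor in {s0, s4, s5, s6}.
    s holds at s0, so Dia s is true at s3.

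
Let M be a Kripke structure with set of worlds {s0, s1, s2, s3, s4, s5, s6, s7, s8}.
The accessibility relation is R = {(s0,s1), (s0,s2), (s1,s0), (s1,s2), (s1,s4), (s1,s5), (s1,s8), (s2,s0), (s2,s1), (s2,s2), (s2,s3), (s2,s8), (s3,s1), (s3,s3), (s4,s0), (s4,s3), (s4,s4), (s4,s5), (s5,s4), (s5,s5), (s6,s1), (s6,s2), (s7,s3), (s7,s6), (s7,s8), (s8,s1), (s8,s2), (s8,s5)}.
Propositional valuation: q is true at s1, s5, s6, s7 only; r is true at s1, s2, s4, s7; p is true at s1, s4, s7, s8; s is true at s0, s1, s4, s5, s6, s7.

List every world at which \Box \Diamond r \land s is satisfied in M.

Let φ = \Box \Diamond r \land s. Evaluate φ at each world:
  s0 (successors {s1, s2}): φ is true.
  s1 (successors {s0, s2, s4, s5, s8}): φ is true.
  s2 (successors {s0, s1, s2, s3, s8}): φ is false.
  s3 (successors {s1, s3}): φ is false.
  s4 (successors {s0, s3, s4, s5}): φ is true.
  s5 (successors {s4, s5}): φ is true.
  s6 (successors {s1, s2}): φ is true.
  s7 (successors {s3, s6, s8}): φ is true.
  s8 (successors {s1, s2, s5}): φ is false.
For instance, at s2:
  At s2: \Box \Diamond r is true, s is false, so \Box \Diamond r \land s is false.
    At s2: \Box \Diamond r requires \Diamond r at every successor {s0, s1, s2, s3, s8}.
      At s0: \Diamond r is true.
      At s1: \Diamond r is true.
      At s2: \Diamond r is true.
      At s3: \Diamond r is true.
      At s8: \Diamond r is true.
    So \Box \Diamond r is true at s2.
Satisfying worlds: {s0, s1, s4, s5, s6, s7}

s0, s1, s4, s5, s6, s7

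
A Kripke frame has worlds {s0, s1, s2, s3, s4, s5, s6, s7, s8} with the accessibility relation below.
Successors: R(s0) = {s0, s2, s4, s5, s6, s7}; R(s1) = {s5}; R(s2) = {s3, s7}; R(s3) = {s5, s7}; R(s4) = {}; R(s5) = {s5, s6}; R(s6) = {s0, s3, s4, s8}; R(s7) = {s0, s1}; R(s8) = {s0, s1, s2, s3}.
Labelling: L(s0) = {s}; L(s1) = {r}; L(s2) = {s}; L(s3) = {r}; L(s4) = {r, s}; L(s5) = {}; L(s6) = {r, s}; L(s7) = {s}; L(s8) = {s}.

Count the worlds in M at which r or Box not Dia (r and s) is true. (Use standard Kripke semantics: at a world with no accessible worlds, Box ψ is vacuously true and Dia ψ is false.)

5

Let φ = r or Box not Dia (r and s). Evaluate φ at each world:
  s0 (successors {s0, s2, s4, s5, s6, s7}): φ is false.
  s1 (successors {s5}): φ is true.
  s2 (successors {s3, s7}): φ is true.
  s3 (successors {s5, s7}): φ is true.
  s4 (successors ∅): φ is true.
  s5 (successors {s5, s6}): φ is false.
  s6 (successors {s0, s3, s4, s8}): φ is true.
  s7 (successors {s0, s1}): φ is false.
  s8 (successors {s0, s1, s2, s3}): φ is false.
For instance, at s3:
  At s3: r is true, Box not Dia (r and s) is false, so r or Box not Dia (r and s) is true.
    At s3: Box not Dia (r and s) requires not Dia (r and s) at every successor {s5, s7}.
      not Dia (r and s) fails at s5, so Box not Dia (r and s) is false at s3.
Satisfying worlds: {s1, s2, s3, s4, s6}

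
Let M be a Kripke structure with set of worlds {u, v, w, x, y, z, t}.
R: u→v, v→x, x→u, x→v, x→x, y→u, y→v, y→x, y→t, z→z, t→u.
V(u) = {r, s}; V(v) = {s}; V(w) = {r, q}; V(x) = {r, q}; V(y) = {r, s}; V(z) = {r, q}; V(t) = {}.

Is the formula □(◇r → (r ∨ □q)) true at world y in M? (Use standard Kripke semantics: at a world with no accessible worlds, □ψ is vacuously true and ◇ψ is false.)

No

At y: □(◇r → (r ∨ □q)) requires ◇r → (r ∨ □q) at every successor {u, v, x, t}.
  ◇r → (r ∨ □q) fails at t, so □(◇r → (r ∨ □q)) is false at y.
    At t: ◇r is true, r ∨ □q is false, so ◇r → (r ∨ □q) is false.
      At t: ◇r requires r at some successor in {u}.
        r holds at u, so ◇r is true at t.
      At t: r is false, □q is false, so r ∨ □q is false.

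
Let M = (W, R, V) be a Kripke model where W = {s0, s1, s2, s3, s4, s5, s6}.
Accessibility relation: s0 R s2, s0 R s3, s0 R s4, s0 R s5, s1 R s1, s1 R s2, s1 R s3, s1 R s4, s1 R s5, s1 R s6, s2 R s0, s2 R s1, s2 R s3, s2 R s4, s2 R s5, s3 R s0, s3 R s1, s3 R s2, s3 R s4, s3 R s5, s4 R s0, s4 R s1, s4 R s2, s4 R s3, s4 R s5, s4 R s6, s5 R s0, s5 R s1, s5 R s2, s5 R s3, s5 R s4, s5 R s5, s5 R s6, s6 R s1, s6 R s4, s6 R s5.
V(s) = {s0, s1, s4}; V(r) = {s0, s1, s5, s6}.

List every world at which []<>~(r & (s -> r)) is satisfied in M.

Recall that []ψ holds at a world iff ψ holds at every accessible world, and <>ψ holds iff ψ holds at some accessible world.
Let φ = []<>~(r & (s -> r)). Evaluate φ at each world:
  s0 (successors {s2, s3, s4, s5}): φ is true.
  s1 (successors {s1, s2, s3, s4, s5, s6}): φ is true.
  s2 (successors {s0, s1, s3, s4, s5}): φ is true.
  s3 (successors {s0, s1, s2, s4, s5}): φ is true.
  s4 (successors {s0, s1, s2, s3, s5, s6}): φ is true.
  s5 (successors {s0, s1, s2, s3, s4, s5, s6}): φ is true.
  s6 (successors {s1, s4, s5}): φ is true.
For instance, at s3:
  At s3: []<>~(r & (s -> r)) requires <>~(r & (s -> r)) at every successor {s0, s1, s2, s4, s5}.
    At s0: <>~(r & (s -> r)) is true.
    At s1: <>~(r & (s -> r)) is true.
    At s2: <>~(r & (s -> r)) is true.
    At s4: <>~(r & (s -> r)) is true.
    At s5: <>~(r & (s -> r)) is true.
  So []<>~(r & (s -> r)) is true at s3.
Satisfying worlds: {s0, s1, s2, s3, s4, s5, s6}

s0, s1, s2, s3, s4, s5, s6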